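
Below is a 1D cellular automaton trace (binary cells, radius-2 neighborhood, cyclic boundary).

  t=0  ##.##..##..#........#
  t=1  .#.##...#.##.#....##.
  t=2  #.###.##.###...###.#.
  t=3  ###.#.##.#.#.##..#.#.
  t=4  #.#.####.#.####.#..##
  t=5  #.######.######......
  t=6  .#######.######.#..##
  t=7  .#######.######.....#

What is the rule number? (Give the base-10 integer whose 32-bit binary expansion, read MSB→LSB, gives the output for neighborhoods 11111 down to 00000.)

4041717790

  ##### -> #   bit 31 = 1  t=5,i=4
  ####. -> #   bit 30 = 1  t=4,i=6
  ###.# -> #   bit 29 = 1  t=0,i=1
  ###.. -> #   bit 28 = 1  t=2,i=11
  ##.## -> .   bit 27 = 0  t=0,i=2
  ##.#. -> .   bit 26 = 0  t=1,i=12
  ##..# -> .   bit 25 = 0  t=0,i=5
  ##... -> .   bit 24 = 0  t=1,i=5
  #.### -> #   bit 23 = 1  t=2,i=2
  #.##. -> #   bit 22 = 1  t=0,i=3
  #.#.# -> #   bit 21 = 1  t=2,i=0
  #.#.. -> .   bit 20 = 0  t=1,i=13
  #..## -> .   bit 19 = 0  t=0,i=6
  #..#. -> #   bit 18 = 1  t=0,i=10
  #...# -> #   bit 17 = 1  t=1,i=6
  #.... -> #   bit 16 = 1  t=0,i=13
  .#### -> #   bit 15 = 1  t=4,i=5
  .###. -> .   bit 14 = 0  t=0,i=0
  .##.# -> #   bit 13 = 1  t=1,i=11
  .##.. -> #   bit 12 = 1  t=0,i=4
  .#.## -> #   bit 11 = 1  t=1,i=2
  .#.#. -> .   bit 10 = 0  t=2,i=20
  .#..# -> .   bit 9 = 0  t=4,i=17
  .#... -> .   bit 8 = 0  t=0,i=12
  ..### -> .   bit 7 = 0  t=0,i=20
  ..##. -> .   bit 6 = 0  t=0,i=7
  ..#.# -> .   bit 5 = 0  t=1,i=1
  ..#.. -> #   bit 4 = 1  t=0,i=11
  ...## -> #   bit 3 = 1  t=0,i=19
  ...#. -> #   bit 2 = 1  t=1,i=7
  ....# -> #   bit 1 = 1  t=0,i=18
  ..... -> .   bit 0 = 0  t=0,i=14
  bits 11110000111001111011100000011110 = 4041717790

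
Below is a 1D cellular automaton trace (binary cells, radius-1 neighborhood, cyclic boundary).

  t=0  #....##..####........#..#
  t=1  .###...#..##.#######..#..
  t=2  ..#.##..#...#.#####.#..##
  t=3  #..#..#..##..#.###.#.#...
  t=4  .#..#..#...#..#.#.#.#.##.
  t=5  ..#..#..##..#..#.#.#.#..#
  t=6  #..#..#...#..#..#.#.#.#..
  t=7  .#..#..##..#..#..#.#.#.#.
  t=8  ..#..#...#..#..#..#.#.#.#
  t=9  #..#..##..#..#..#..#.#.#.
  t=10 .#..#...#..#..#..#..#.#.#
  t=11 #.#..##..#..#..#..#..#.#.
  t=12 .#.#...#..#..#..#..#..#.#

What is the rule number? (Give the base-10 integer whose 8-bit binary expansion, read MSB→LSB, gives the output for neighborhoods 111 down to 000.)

177

  ###|#  b7=1 t=0,i=10
  ##.|.  b6=0 t=0,i=0
  #.#|#  b5=1 t=1,i=12
  #..|#  b4=1 t=0,i=1
  .##|.  b3=0 t=0,i=5
  .#.|.  b2=0 t=0,i=21
  ..#|.  b1=0 t=0,i=4
  ...|#  b0=1 t=0,i=2
  bits 10110001 = 177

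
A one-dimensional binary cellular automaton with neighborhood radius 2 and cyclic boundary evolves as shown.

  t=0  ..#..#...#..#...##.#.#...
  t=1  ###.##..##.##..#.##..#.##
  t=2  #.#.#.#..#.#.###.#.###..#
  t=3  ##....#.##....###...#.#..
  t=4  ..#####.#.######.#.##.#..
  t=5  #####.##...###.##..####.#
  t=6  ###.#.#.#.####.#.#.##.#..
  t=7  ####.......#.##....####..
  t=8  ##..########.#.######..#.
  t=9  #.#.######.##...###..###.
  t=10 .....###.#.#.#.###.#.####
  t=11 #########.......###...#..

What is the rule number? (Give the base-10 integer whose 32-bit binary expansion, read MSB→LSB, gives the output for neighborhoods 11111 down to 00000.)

  ##### -> #   bit 31 = 1  t=1,i=0
  ####. -> .   bit 30 = 0  t=1,i=1
  ###.# -> #   bit 29 = 1  t=1,i=2
  ###.. -> .   bit 28 = 0  t=2,i=21
  ##.## -> .   bit 27 = 0  t=1,i=3
  ##.#. -> #   bit 26 = 1  t=0,i=18
  ##..# -> #   bit 25 = 1  t=1,i=6
  ##... -> #   bit 24 = 1  t=3,i=2
  #.### -> .   bit 23 = 0  t=1,i=23
  #.##. -> #   bit 22 = 1  t=1,i=4
  #.#.# -> .   bit 21 = 0  t=0,i=19
  #.#.. -> #   bit 20 = 1  t=0,i=21
  #..## -> .   bit 19 = 0  t=1,i=7
  #..#. -> #   bit 18 = 1  t=0,i=4
  #...# -> .   bit 17 = 0  t=0,i=7
  #.... -> #   bit 16 = 1  t=0,i=23
  .#### -> #   bit 15 = 1  t=1,i=24
  .###. -> #   bit 14 = 1  t=2,i=14
  .##.# -> #   bit 13 = 1  t=0,i=17
  .##.. -> .   bit 12 = 0  t=1,i=5
  .#.## -> .   bit 11 = 0  t=1,i=16
  .#.#. -> .   bit 10 = 0  t=0,i=20
  .#..# -> .   bit 9 = 0  t=0,i=3
  .#... -> .   bit 8 = 0  t=0,i=6
  ..### -> #   bit 7 = 1  t=3,i=14
  ..##. -> .   bit 6 = 0  t=0,i=16
  ..#.# -> #   bit 5 = 1  t=1,i=15
  ..#.. -> #   bit 4 = 1  t=0,i=2
  ...## -> #   bit 3 = 1  t=0,i=15
  ...#. -> #   bit 2 = 1  t=0,i=1
  ....# -> #   bit 1 = 1  t=0,i=0
  ..... -> #   bit 0 = 1  t=0,i=24
  bits 10100111010101011110000010111111 = 2807423167

2807423167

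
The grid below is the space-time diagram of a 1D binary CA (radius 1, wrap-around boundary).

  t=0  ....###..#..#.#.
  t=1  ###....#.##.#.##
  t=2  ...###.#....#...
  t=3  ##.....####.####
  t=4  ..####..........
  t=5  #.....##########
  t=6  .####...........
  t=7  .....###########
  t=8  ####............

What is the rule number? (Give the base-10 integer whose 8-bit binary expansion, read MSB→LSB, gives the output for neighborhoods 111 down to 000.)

21

  ###|.  b7=0 t=0,i=5
  ##.|.  b6=0 t=0,i=6
  #.#|.  b5=0 t=0,i=13
  #..|#  b4=1 t=0,i=7
  .##|.  b3=0 t=0,i=4
  .#.|#  b2=1 t=0,i=9
  ..#|.  b1=0 t=0,i=3
  ...|#  b0=1 t=0,i=0
  bits 00010101 = 21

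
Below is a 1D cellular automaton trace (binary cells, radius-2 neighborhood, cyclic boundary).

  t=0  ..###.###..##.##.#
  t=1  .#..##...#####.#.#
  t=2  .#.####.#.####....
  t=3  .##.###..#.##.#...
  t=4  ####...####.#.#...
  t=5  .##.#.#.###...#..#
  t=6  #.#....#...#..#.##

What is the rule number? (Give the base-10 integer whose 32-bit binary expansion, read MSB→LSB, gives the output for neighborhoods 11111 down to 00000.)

  [31] ##### => #  t=1,i=11
  [30] ####. => #  t=1,i=12
  [29] ###.# => #  t=0,i=4
  [28] ###.. => .  t=0,i=8
  [27] ##.## => #  t=0,i=5
  [26] ##.#. => .  t=0,i=16
  [25] ##..# => #  t=0,i=9
  [24] ##... => #  t=1,i=6
  [23] #.### => .  t=0,i=6
  [22] #.##. => .  t=0,i=14
  [21] #.#.# => .  t=1,i=15
  [20] #.#.. => #  t=0,i=17
  [19] #..## => #  t=0,i=1
  [18] #..#. => #  t=3,i=8
  [17] #...# => .  t=1,i=7
  [16] #.... => .  t=2,i=15
  [15] .#### => #  t=1,i=10
  [14] .###. => .  t=0,i=3
  [13] .##.# => #  t=0,i=12
  [12] .##.. => #  t=1,i=5
  [11] .#.## => #  t=2,i=2
  [10] .#.#. => .  t=1,i=0
  [9] .#..# => .  t=0,i=0
  [8] .#... => .  t=3,i=15
  [7] ..### => .  t=0,i=2
  [6] ..##. => #  t=0,i=11
  [5] ..#.# => #  t=2,i=1
  [4] ..#.. => #  t=5,i=14
  [3] ...## => #  t=1,i=8
  [2] ...#. => .  t=2,i=0
  [1] ....# => .  t=2,i=17
  [0] ..... => .  t=2,i=16
  bits 11101011000111001011100001111000 = 3944527992

3944527992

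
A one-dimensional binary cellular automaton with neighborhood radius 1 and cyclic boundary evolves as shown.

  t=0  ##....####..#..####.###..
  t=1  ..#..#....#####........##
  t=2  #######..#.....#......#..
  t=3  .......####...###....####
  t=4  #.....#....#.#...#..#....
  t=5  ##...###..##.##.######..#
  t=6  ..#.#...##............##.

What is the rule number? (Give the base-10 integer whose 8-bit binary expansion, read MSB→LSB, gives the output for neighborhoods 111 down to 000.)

  [7] ### => .  t=0,i=7
  [6] ##. => .  t=0,i=1
  [5] #.# => .  t=0,i=19
  [4] #.. => #  t=0,i=2
  [3] .## => .  t=0,i=0
  [2] .#. => #  t=0,i=12
  [1] ..# => #  t=0,i=5
  [0] ... => .  t=0,i=3
  bits 00010110 = 22

22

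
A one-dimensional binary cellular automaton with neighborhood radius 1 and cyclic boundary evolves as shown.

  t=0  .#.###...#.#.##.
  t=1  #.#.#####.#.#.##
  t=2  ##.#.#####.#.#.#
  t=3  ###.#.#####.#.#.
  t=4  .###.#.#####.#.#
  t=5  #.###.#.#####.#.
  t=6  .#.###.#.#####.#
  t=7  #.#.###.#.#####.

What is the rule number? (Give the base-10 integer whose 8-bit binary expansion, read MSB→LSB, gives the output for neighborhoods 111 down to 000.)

  [7] ### => #  t=0,i=4
  [6] ##. => #  t=0,i=5
  [5] #.# => #  t=0,i=2
  [4] #.. => #  t=0,i=6
  [3] .## => .  t=0,i=3
  [2] .#. => .  t=0,i=1
  [1] ..# => #  t=0,i=0
  [0] ... => #  t=0,i=7
  bits 11110011 = 243

243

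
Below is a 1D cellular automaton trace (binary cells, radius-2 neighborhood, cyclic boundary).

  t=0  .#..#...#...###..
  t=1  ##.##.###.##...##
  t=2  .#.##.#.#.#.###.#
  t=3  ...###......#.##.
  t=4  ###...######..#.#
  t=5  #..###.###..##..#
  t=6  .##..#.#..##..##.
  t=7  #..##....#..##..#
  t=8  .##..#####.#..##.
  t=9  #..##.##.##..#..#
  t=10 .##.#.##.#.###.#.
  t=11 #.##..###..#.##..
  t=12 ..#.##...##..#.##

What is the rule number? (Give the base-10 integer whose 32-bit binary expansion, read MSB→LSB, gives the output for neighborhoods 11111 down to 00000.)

2815402015

  ##### -> #   bit 31 = 1  t=4,i=8
  ####. -> .   bit 30 = 0  t=1,i=0
  ###.# -> #   bit 29 = 1  t=1,i=1
  ###.. -> .   bit 28 = 0  t=0,i=14
  ##.## -> .   bit 27 = 0  t=1,i=2
  ##.#. -> #   bit 26 = 1  t=2,i=5
  ##..# -> #   bit 25 = 1  t=4,i=12
  ##... -> #   bit 24 = 1  t=0,i=15
  #.### -> #   bit 23 = 1  t=1,i=6
  #.##. -> #   bit 22 = 1  t=1,i=3
  #.#.# -> .   bit 21 = 0  t=2,i=1
  #.#.. -> .   bit 20 = 0  t=6,i=7
  #..## -> #   bit 19 = 1  t=5,i=2
  #..#. -> #   bit 18 = 1  t=0,i=3
  #...# -> #   bit 17 = 1  t=0,i=6
  #.... -> #   bit 16 = 1  t=3,i=0
  .#### -> #   bit 15 = 1  t=1,i=16
  .###. -> .   bit 14 = 0  t=0,i=13
  .##.# -> #   bit 13 = 1  t=1,i=4
  .##.. -> .   bit 12 = 0  t=1,i=11
  .#.## -> .   bit 11 = 0  t=2,i=2
  .#.#. -> .   bit 10 = 0  t=2,i=0
  .#..# -> .   bit 9 = 0  t=0,i=2
  .#... -> .   bit 8 = 0  t=0,i=5
  ..### -> .   bit 7 = 0  t=0,i=12
  ..##. -> .   bit 6 = 0  t=5,i=12
  ..#.# -> .   bit 5 = 0  t=3,i=12
  ..#.. -> #   bit 4 = 1  t=0,i=1
  ...## -> #   bit 3 = 1  t=0,i=11
  ...#. -> #   bit 2 = 1  t=0,i=0
  ....# -> #   bit 1 = 1  t=3,i=1
  ..... -> #   bit 0 = 1  t=3,i=8
  bits 10100111110011111010000000011111 = 2815402015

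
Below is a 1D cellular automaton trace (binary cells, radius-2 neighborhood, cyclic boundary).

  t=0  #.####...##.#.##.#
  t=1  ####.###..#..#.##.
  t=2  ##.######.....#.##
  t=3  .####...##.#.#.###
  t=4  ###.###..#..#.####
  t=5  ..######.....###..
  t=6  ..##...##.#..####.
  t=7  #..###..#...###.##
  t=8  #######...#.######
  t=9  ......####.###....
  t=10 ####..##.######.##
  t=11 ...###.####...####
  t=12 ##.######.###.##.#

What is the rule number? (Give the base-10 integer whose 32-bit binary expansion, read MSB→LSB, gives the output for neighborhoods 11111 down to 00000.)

998964357

  #####|.  b31=0 t=2,i=5
  ####.|.  b30=0 t=0,i=4
  ###.#|#  b29=1 t=1,i=3
  ###..|#  b28=1 t=0,i=5
  ##.##|#  b27=1 t=0,i=1
  ##.#.|.  b26=0 t=0,i=11
  ##..#|#  b25=1 t=1,i=8
  ##...|#  b24=1 t=0,i=6
  #.###|#  b23=1 t=0,i=2
  #.##.|.  b22=0 t=0,i=14
  #.#.#|.  b21=0 t=0,i=12
  #.#..|.  b20=0 t=6,i=10
  #..##|#  b19=1 t=6,i=12
  #..#.|.  b18=0 t=1,i=9
  #...#|#  b17=1 t=0,i=7
  #....|.  b16=0 t=2,i=10
  .####|#  b15=1 t=0,i=3
  .###.|#  b14=1 t=1,i=6
  .##.#|#  b13=1 t=0,i=0
  .##..|#  b12=1 t=6,i=3
  .#.##|#  b11=1 t=0,i=13
  .#.#.|#  b10=1 t=3,i=12
  .#..#|.  b9=0 t=1,i=11
  .#...|.  b8=0 t=7,i=9
  ..###|#  b7=1 t=5,i=2
  ..##.|.  b6=0 t=0,i=9
  ..#.#|.  b5=0 t=1,i=13
  ..#..|.  b4=0 t=1,i=10
  ...##|.  b3=0 t=0,i=8
  ...#.|#  b2=1 t=2,i=13
  ....#|.  b1=0 t=2,i=12
  .....|#  b0=1 t=2,i=11
  bits 00111011100010101111110010000101 = 998964357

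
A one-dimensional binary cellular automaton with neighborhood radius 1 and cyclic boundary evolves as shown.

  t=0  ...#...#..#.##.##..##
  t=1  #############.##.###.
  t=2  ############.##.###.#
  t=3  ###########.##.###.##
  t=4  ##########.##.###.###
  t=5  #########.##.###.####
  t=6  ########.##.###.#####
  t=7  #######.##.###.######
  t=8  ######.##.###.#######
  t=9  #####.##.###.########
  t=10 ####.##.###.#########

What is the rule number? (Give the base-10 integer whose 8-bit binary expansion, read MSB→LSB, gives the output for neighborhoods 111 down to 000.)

  nb ###: next=#  (t=1,i=1, bit7=1)
  nb ##.: next=.  (t=0,i=13, bit6=0)
  nb #.#: next=#  (t=0,i=11, bit5=1)
  nb #..: next=#  (t=0,i=0, bit4=1)
  nb .##: next=#  (t=0,i=12, bit3=1)
  nb .#.: next=#  (t=0,i=3, bit2=1)
  nb ..#: next=#  (t=0,i=2, bit1=1)
  nb ...: next=#  (t=0,i=1, bit0=1)
  bits 10111111 = 191

191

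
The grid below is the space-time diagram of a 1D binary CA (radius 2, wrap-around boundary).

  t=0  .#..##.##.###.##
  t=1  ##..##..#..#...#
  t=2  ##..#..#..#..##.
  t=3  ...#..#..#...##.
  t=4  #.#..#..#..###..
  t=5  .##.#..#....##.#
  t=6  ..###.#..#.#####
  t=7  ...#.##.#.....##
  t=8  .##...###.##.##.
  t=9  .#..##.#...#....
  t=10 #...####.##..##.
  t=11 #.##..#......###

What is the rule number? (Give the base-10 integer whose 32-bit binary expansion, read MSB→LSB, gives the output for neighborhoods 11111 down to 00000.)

  ##### -> .   bit 31 = 0  t=6,i=13
  ####. -> #   bit 30 = 1  t=6,i=14
  ###.# -> .   bit 29 = 0  t=0,i=12
  ###.. -> #   bit 28 = 1  t=1,i=1
  ##.## -> .   bit 27 = 0  t=0,i=6
  ##.#. -> #   bit 26 = 1  t=0,i=0
  ##..# -> .   bit 25 = 0  t=1,i=2
  ##... -> .   bit 24 = 0  t=3,i=15
  #.### -> .   bit 23 = 0  t=0,i=10
  #.##. -> .   bit 22 = 0  t=0,i=7
  #.#.# -> #   bit 21 = 1  t=5,i=15
  #.#.. -> #   bit 20 = 1  t=0,i=1
  #..## -> .   bit 19 = 0  t=0,i=3
  #..#. -> #   bit 18 = 1  t=1,i=7
  #...# -> #   bit 17 = 1  t=1,i=13
  #.... -> #   bit 16 = 1  t=3,i=0
  .#### -> .   bit 15 = 0  t=6,i=12
  .###. -> #   bit 14 = 1  t=0,i=11
  .##.# -> #   bit 13 = 1  t=0,i=5
  .##.. -> .   bit 12 = 0  t=1,i=5
  .#.## -> .   bit 11 = 0  t=5,i=0
  .#.#. -> #   bit 10 = 1  t=4,i=1
  .#..# -> .   bit 9 = 0  t=0,i=2
  .#... -> .   bit 8 = 0  t=1,i=12
  ..### -> .   bit 7 = 0  t=1,i=15
  ..##. -> #   bit 6 = 1  t=0,i=4
  ..#.# -> .   bit 5 = 0  t=4,i=0
  ..#.. -> .   bit 4 = 0  t=1,i=8
  ...## -> #   bit 3 = 1  t=1,i=14
  ...#. -> #   bit 2 = 1  t=3,i=2
  ....# -> .   bit 1 = 0  t=3,i=1
  ..... -> #   bit 0 = 1  t=7,i=11
  bits 01010100001101110110010001001101 = 1412916301

1412916301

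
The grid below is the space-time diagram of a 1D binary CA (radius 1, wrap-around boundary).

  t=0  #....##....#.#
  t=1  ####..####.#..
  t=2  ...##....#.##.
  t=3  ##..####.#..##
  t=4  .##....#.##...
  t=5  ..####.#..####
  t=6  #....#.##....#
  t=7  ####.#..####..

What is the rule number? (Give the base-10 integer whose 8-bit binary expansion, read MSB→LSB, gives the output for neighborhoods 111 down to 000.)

  [7] ### => .  t=1,i=1
  [6] ##. => #  t=0,i=0
  [5] #.# => .  t=0,i=12
  [4] #.. => #  t=0,i=1
  [3] .## => .  t=0,i=5
  [2] .#. => #  t=0,i=11
  [1] ..# => .  t=0,i=4
  [0] ... => #  t=0,i=2
  bits 01010101 = 85

85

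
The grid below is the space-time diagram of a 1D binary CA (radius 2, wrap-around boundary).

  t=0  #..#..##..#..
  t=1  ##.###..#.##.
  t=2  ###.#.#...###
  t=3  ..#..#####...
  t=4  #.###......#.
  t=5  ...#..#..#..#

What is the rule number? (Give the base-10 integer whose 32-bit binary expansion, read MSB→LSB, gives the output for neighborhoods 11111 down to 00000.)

710633242

  #####|.  b31=0 t=2,i=0
  ####.|.  b30=0 t=2,i=1
  ###.#|#  b29=1 t=2,i=2
  ###..|.  b28=0 t=1,i=5
  ##.##|#  b27=1 t=1,i=2
  ##.#.|.  b26=0 t=2,i=3
  ##..#|#  b25=1 t=0,i=8
  ##...|.  b24=0 t=3,i=10
  #.###|.  b23=0 t=1,i=3
  #.##.|#  b22=1 t=1,i=0
  #.#.#|.  b21=0 t=2,i=4
  #.#..|#  b20=1 t=2,i=6
  #..##|#  b19=1 t=0,i=5
  #..#.|.  b18=0 t=0,i=2
  #...#|#  b17=1 t=2,i=8
  #....|#  b16=1 t=3,i=11
  .####|.  b15=0 t=2,i=11
  .###.|#  b14=1 t=1,i=4
  .##.#|#  b13=1 t=1,i=1
  .##..|.  b12=0 t=0,i=7
  .#.##|.  b11=0 t=1,i=9
  .#.#.|#  b10=1 t=2,i=5
  .#..#|#  b9=1 t=0,i=1
  .#...|#  b8=1 t=2,i=7
  ..###|.  b7=0 t=2,i=10
  ..##.|.  b6=0 t=0,i=6
  ..#.#|.  b5=0 t=1,i=8
  ..#..|#  b4=1 t=0,i=0
  ...##|#  b3=1 t=2,i=9
  ...#.|.  b2=0 t=3,i=1
  ....#|#  b1=1 t=3,i=0
  .....|.  b0=0 t=3,i=12
  bits 00101010010110110110011100011010 = 710633242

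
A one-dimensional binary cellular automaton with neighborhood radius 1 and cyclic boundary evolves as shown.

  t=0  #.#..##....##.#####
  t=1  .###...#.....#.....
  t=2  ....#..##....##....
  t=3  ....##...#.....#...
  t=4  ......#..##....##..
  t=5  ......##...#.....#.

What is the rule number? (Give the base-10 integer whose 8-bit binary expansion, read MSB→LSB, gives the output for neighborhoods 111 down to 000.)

52

  nb ###: next=.  (t=0,i=15, bit7=0)
  nb ##.: next=.  (t=0,i=0, bit6=0)
  nb #.#: next=#  (t=0,i=1, bit5=1)
  nb #..: next=#  (t=0,i=3, bit4=1)
  nb .##: next=.  (t=0,i=5, bit3=0)
  nb .#.: next=#  (t=0,i=2, bit2=1)
  nb ..#: next=.  (t=0,i=4, bit1=0)
  nb ...: next=.  (t=0,i=8, bit0=0)
  bits 00110100 = 52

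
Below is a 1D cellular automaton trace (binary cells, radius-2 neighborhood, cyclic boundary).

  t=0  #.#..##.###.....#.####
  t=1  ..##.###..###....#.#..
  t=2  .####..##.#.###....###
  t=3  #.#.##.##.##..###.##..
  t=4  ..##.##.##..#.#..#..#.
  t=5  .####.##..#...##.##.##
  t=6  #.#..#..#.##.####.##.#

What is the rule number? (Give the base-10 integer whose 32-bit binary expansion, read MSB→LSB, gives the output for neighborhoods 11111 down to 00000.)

  ##### -> .   bit 31 = 0  t=0,i=20
  ####. -> .   bit 30 = 0  t=0,i=21
  ###.# -> .   bit 29 = 0  t=0,i=0
  ###.. -> #   bit 28 = 1  t=0,i=10
  ##.## -> #   bit 27 = 1  t=0,i=7
  ##.#. -> .   bit 26 = 0  t=0,i=1
  ##..# -> #   bit 25 = 1  t=1,i=8
  ##... -> #   bit 24 = 1  t=0,i=11
  #.### -> .   bit 23 = 0  t=0,i=8
  #.##. -> .   bit 22 = 0  t=3,i=4
  #.#.# -> #   bit 21 = 1  t=2,i=10
  #.#.. -> #   bit 20 = 1  t=0,i=2
  #..## -> .   bit 19 = 0  t=0,i=4
  #..#. -> .   bit 18 = 0  t=3,i=21
  #...# -> .   bit 17 = 0  t=4,i=0
  #.... -> #   bit 16 = 1  t=0,i=12
  .#### -> #   bit 15 = 1  t=0,i=19
  .###. -> .   bit 14 = 0  t=0,i=9
  .##.# -> #   bit 13 = 1  t=0,i=6
  .##.. -> .   bit 12 = 0  t=3,i=11
  .#.## -> #   bit 11 = 1  t=0,i=17
  .#.#. -> .   bit 10 = 0  t=1,i=18
  .#..# -> #   bit 9 = 1  t=0,i=3
  .#... -> #   bit 8 = 1  t=1,i=20
  ..### -> #   bit 7 = 1  t=1,i=10
  ..##. -> #   bit 6 = 1  t=0,i=5
  ..#.# -> .   bit 5 = 0  t=0,i=16
  ..#.. -> #   bit 4 = 1  t=4,i=17
  ...## -> #   bit 3 = 1  t=1,i=1
  ...#. -> .   bit 2 = 0  t=0,i=15
  ....# -> .   bit 1 = 0  t=0,i=14
  ..... -> .   bit 0 = 0  t=0,i=13
  bits 00011011001100011010101111011000 = 456240088

456240088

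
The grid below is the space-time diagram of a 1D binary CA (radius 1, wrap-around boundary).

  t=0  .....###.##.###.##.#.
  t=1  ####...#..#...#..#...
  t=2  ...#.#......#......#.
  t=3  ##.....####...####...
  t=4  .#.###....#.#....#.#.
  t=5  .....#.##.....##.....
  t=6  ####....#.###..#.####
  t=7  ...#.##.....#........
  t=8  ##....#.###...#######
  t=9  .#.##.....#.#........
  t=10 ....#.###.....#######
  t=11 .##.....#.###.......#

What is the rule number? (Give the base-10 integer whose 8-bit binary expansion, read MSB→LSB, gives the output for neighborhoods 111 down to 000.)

65

  ### -> .   bit 7 = 0  t=0,i=6
  ##. -> #   bit 6 = 1  t=0,i=7
  #.# -> .   bit 5 = 0  t=0,i=8
  #.. -> .   bit 4 = 0  t=0,i=20
  .## -> .   bit 3 = 0  t=0,i=5
  .#. -> .   bit 2 = 0  t=0,i=19
  ..# -> .   bit 1 = 0  t=0,i=4
  ... -> #   bit 0 = 1  t=0,i=0
  bits 01000001 = 65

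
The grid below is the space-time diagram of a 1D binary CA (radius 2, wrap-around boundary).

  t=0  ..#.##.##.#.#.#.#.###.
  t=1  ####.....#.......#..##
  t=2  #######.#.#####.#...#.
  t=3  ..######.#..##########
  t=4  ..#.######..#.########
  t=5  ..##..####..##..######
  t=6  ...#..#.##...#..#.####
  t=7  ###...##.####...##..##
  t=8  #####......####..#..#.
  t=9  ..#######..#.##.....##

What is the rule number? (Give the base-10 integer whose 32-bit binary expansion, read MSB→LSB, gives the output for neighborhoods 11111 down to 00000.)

4111669669

  ##### -> #   bit 31 = 1  t=1,i=0
  ####. -> #   bit 30 = 1  t=1,i=2
  ###.# -> #   bit 29 = 1  t=2,i=6
  ###.. -> #   bit 28 = 1  t=0,i=20
  ##.## -> .   bit 27 = 0  t=0,i=6
  ##.#. -> #   bit 26 = 1  t=0,i=9
  ##..# -> .   bit 25 = 0  t=3,i=0
  ##... -> #   bit 24 = 1  t=0,i=21
  #.### -> .   bit 23 = 0  t=0,i=18
  #.##. -> .   bit 22 = 0  t=0,i=4
  #.#.# -> .   bit 21 = 0  t=0,i=10
  #.#.. -> #   bit 20 = 1  t=2,i=16
  #..## -> .   bit 19 = 0  t=1,i=19
  #..#. -> .   bit 18 = 0  t=4,i=1
  #...# -> #   bit 17 = 1  t=0,i=0
  #.... -> #   bit 16 = 1  t=1,i=5
  .#### -> .   bit 15 = 0  t=1,i=21
  .###. -> .   bit 14 = 0  t=0,i=19
  .##.# -> .   bit 13 = 0  t=0,i=5
  .##.. -> #   bit 12 = 1  t=5,i=3
  .#.## -> #   bit 11 = 1  t=0,i=3
  .#.#. -> .   bit 10 = 0  t=0,i=11
  .#..# -> .   bit 9 = 0  t=1,i=18
  .#... -> #   bit 8 = 1  t=1,i=10
  ..### -> #   bit 7 = 1  t=1,i=20
  ..##. -> .   bit 6 = 0  t=5,i=2
  ..#.# -> #   bit 5 = 1  t=0,i=2
  ..#.. -> .   bit 4 = 0  t=1,i=9
  ...## -> .   bit 3 = 0  t=7,i=5
  ...#. -> #   bit 2 = 1  t=0,i=1
  ....# -> .   bit 1 = 0  t=1,i=7
  ..... -> #   bit 0 = 1  t=1,i=6
  bits 11110101000100110001100110100101 = 4111669669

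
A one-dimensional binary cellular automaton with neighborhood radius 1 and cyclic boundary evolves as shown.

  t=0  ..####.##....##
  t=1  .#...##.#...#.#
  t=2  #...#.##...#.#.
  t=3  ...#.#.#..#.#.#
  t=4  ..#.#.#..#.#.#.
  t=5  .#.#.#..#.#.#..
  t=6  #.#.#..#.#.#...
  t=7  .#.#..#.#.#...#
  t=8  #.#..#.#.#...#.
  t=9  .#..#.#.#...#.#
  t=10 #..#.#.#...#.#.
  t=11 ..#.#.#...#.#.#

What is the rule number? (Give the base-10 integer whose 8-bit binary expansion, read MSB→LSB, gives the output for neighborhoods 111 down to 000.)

  ### -> .   bit 7 = 0  t=0,i=3
  ##. -> #   bit 6 = 1  t=0,i=5
  #.# -> #   bit 5 = 1  t=0,i=6
  #.. -> .   bit 4 = 0  t=0,i=0
  .## -> .   bit 3 = 0  t=0,i=2
  .#. -> .   bit 2 = 0  t=1,i=1
  ..# -> #   bit 1 = 1  t=0,i=1
  ... -> .   bit 0 = 0  t=0,i=10
  bits 01100010 = 98

98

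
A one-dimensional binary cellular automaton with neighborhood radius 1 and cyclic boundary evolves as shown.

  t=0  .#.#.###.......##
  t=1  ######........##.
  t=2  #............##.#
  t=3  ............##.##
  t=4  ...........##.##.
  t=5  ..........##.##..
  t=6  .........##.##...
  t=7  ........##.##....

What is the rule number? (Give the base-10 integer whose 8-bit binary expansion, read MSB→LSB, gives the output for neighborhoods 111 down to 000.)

  nb ###: next=.  (t=0,i=6, bit7=0)
  nb ##.: next=.  (t=0,i=7, bit6=0)
  nb #.#: next=#  (t=0,i=0, bit5=1)
  nb #..: next=.  (t=0,i=8, bit4=0)
  nb .##: next=#  (t=0,i=5, bit3=1)
  nb .#.: next=#  (t=0,i=1, bit2=1)
  nb ..#: next=#  (t=0,i=14, bit1=1)
  nb ...: next=.  (t=0,i=9, bit0=0)
  bits 00101110 = 46

46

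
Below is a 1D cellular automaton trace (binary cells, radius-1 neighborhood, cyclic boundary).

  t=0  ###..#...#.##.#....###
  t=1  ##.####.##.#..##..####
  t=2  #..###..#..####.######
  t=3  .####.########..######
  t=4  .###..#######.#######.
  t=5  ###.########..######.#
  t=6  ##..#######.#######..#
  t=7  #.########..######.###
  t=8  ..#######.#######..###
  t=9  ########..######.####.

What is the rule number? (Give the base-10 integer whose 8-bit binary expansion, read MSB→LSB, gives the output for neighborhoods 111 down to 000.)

158

  ### -> #   bit 7 = 1  t=0,i=0
  ##. -> .   bit 6 = 0  t=0,i=2
  #.# -> .   bit 5 = 0  t=0,i=10
  #.. -> #   bit 4 = 1  t=0,i=3
  .## -> #   bit 3 = 1  t=0,i=11
  .#. -> #   bit 2 = 1  t=0,i=5
  ..# -> #   bit 1 = 1  t=0,i=4
  ... -> .   bit 0 = 0  t=0,i=7
  bits 10011110 = 158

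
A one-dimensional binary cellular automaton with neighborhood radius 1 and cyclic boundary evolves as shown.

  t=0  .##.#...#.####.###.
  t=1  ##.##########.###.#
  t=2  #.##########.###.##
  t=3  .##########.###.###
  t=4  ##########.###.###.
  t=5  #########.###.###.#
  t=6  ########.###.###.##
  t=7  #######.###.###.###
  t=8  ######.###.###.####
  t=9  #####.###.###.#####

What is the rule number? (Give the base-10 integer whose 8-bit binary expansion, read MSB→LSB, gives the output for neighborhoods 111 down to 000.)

191

  [7] ### => #  t=0,i=11
  [6] ##. => .  t=0,i=2
  [5] #.# => #  t=0,i=3
  [4] #.. => #  t=0,i=5
  [3] .## => #  t=0,i=1
  [2] .#. => #  t=0,i=4
  [1] ..# => #  t=0,i=0
  [0] ... => #  t=0,i=6
  bits 10111111 = 191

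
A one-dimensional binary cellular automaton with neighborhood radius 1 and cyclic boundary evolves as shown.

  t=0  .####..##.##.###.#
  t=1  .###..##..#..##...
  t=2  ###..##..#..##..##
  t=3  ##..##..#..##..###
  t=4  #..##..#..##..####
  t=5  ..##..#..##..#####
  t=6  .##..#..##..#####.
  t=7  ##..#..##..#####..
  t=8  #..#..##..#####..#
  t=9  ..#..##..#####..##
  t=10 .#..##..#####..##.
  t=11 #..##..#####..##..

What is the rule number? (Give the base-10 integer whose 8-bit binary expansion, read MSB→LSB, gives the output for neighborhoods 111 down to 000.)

139

  [7] ### => #  t=0,i=2
  [6] ##. => .  t=0,i=4
  [5] #.# => .  t=0,i=0
  [4] #.. => .  t=0,i=5
  [3] .## => #  t=0,i=1
  [2] .#. => .  t=0,i=17
  [1] ..# => #  t=0,i=6
  [0] ... => #  t=1,i=16
  bits 10001011 = 139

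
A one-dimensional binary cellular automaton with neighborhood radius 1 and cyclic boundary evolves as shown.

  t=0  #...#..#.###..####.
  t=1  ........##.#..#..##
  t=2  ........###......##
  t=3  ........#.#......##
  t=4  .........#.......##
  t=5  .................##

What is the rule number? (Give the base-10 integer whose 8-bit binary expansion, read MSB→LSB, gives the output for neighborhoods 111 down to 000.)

104

  [7] ### => .  t=0,i=10
  [6] ##. => #  t=0,i=11
  [5] #.# => #  t=0,i=8
  [4] #.. => .  t=0,i=1
  [3] .## => #  t=0,i=9
  [2] .#. => .  t=0,i=0
  [1] ..# => .  t=0,i=3
  [0] ... => .  t=0,i=2
  bits 01101000 = 104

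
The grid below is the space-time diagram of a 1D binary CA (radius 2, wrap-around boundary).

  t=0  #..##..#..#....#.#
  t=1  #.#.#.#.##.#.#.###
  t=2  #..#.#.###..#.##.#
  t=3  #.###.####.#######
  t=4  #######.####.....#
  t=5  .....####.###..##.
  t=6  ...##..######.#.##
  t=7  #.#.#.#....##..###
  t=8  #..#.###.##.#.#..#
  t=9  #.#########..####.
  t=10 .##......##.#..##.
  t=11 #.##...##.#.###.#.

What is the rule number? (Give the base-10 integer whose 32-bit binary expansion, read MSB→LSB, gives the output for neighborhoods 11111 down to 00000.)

  #####|.  b31=0 t=3,i=13
  ####.|#  b30=1 t=1,i=17
  ###.#|#  b29=1 t=1,i=0
  ###..|#  b28=1 t=2,i=9
  ##.##|#  b27=1 t=2,i=16
  ##.#.|.  b26=0 t=1,i=1
  ##..#|.  b25=0 t=0,i=1
  ##...|#  b24=1 t=4,i=12
  #.###|#  b23=1 t=1,i=15
  #.##.|#  b22=1 t=0,i=17
  #.#.#|.  b21=0 t=1,i=2
  #.#..|#  b20=1 t=7,i=6
  #..##|#  b19=1 t=0,i=2
  #..#.|#  b18=1 t=0,i=6
  #...#|.  b17=0 t=6,i=1
  #....|.  b16=0 t=0,i=12
  .####|.  b15=0 t=1,i=16
  .###.|#  b14=1 t=2,i=8
  .##.#|#  b13=1 t=1,i=9
  .##..|#  b12=1 t=0,i=0
  .#.##|#  b11=1 t=0,i=16
  .#.#.|#  b10=1 t=1,i=3
  .#..#|#  b9=1 t=0,i=8
  .#...|#  b8=1 t=0,i=11
  ..###|.  b7=0 t=4,i=17
  ..##.|.  b6=0 t=0,i=3
  ..#.#|#  b5=1 t=0,i=15
  ..#..|.  b4=0 t=0,i=7
  ...##|#  b3=1 t=4,i=16
  ...#.|.  b2=0 t=0,i=14
  ....#|#  b1=1 t=0,i=13
  .....|.  b0=0 t=4,i=14
  bits 01111001110111000111111100101010 = 2044493610

2044493610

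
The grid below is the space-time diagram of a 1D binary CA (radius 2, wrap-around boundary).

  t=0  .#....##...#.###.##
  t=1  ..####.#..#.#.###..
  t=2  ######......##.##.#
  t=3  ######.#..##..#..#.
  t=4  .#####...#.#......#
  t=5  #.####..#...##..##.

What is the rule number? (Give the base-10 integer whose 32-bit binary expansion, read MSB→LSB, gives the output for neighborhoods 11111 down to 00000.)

4163492238

  ##### -> #   bit 31 = 1  t=2,i=1
  ####. -> #   bit 30 = 1  t=1,i=4
  ###.# -> #   bit 29 = 1  t=0,i=15
  ###.. -> #   bit 28 = 1  t=1,i=16
  ##.## -> #   bit 27 = 1  t=0,i=16
  ##.#. -> .   bit 26 = 0  t=0,i=0
  ##..# -> .   bit 25 = 0  t=3,i=12
  ##... -> .   bit 24 = 0  t=0,i=8
  #.### -> .   bit 23 = 0  t=0,i=13
  #.##. -> .   bit 22 = 0  t=0,i=17
  #.#.# -> #   bit 21 = 1  t=1,i=12
  #.#.. -> .   bit 20 = 0  t=0,i=1
  #..## -> #   bit 19 = 1  t=3,i=9
  #..#. -> .   bit 18 = 0  t=1,i=9
  #...# -> .   bit 17 = 0  t=0,i=9
  #.... -> #   bit 16 = 1  t=0,i=3
  .#### -> #   bit 15 = 1  t=1,i=3
  .###. -> #   bit 14 = 1  t=0,i=14
  .##.# -> .   bit 13 = 0  t=0,i=18
  .##.. -> #   bit 12 = 1  t=0,i=7
  .#.## -> #   bit 11 = 1  t=0,i=12
  .#.#. -> .   bit 10 = 0  t=1,i=11
  .#..# -> .   bit 9 = 0  t=1,i=8
  .#... -> #   bit 8 = 1  t=0,i=2
  ..### -> #   bit 7 = 1  t=1,i=2
  ..##. -> .   bit 6 = 0  t=0,i=6
  ..#.# -> .   bit 5 = 0  t=0,i=11
  ..#.. -> .   bit 4 = 0  t=3,i=14
  ...## -> #   bit 3 = 1  t=0,i=5
  ...#. -> #   bit 2 = 1  t=0,i=10
  ....# -> #   bit 1 = 1  t=0,i=4
  ..... -> .   bit 0 = 0  t=2,i=8
  bits 11111000001010011101100110001110 = 4163492238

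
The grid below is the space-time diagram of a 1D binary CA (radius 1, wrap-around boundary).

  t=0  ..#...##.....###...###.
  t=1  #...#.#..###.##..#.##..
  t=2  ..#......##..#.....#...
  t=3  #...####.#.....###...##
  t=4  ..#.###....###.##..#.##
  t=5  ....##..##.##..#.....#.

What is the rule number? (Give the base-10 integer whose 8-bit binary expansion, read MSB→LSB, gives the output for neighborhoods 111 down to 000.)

  nb ###: next=#  (t=0,i=14, bit7=1)
  nb ##.: next=.  (t=0,i=7, bit6=0)
  nb #.#: next=.  (t=1,i=5, bit5=0)
  nb #..: next=.  (t=0,i=3, bit4=0)
  nb .##: next=#  (t=0,i=6, bit3=1)
  nb .#.: next=.  (t=0,i=2, bit2=0)
  nb ..#: next=.  (t=0,i=1, bit1=0)
  nb ...: next=#  (t=0,i=0, bit0=1)
  bits 10001001 = 137

137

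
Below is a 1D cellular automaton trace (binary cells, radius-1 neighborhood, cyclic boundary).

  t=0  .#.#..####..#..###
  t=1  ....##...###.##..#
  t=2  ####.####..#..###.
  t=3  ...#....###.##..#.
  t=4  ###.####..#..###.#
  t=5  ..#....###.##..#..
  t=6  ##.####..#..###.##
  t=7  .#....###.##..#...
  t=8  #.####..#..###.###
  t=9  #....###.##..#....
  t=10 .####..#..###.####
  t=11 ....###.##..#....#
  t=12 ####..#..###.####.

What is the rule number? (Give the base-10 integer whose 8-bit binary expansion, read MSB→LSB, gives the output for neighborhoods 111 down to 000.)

  ###|.  b7=0 t=0,i=7
  ##.|#  b6=1 t=0,i=9
  #.#|.  b5=0 t=0,i=0
  #..|#  b4=1 t=0,i=4
  .##|.  b3=0 t=0,i=6
  .#.|.  b2=0 t=0,i=1
  ..#|#  b1=1 t=0,i=5
  ...|#  b0=1 t=1,i=1
  bits 01010011 = 83

83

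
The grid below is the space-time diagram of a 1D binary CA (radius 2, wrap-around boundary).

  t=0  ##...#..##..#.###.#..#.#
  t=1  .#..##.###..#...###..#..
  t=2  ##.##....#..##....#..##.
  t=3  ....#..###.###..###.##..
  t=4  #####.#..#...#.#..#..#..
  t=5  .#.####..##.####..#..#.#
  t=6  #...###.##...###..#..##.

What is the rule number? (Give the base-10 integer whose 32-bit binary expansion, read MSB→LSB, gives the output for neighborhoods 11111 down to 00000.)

  #####|.  b31=0 t=4,i=2
  ####.|#  b30=1 t=4,i=3
  ###.#|#  b29=1 t=0,i=16
  ###..|#  b28=1 t=0,i=1
  ##.##|.  b27=0 t=1,i=6
  ##.#.|#  b26=1 t=0,i=17
  ##..#|.  b25=0 t=0,i=10
  ##...|.  b24=0 t=0,i=2
  #.###|.  b23=0 t=0,i=14
  #.##.|.  b22=0 t=2,i=0
  #.#.#|.  b21=0 t=5,i=1
  #.#..|#  b20=1 t=0,i=18
  #..##|#  b19=1 t=0,i=7
  #..#.|.  b18=0 t=0,i=11
  #...#|.  b17=0 t=0,i=3
  #....|.  b16=0 t=2,i=6
  .####|#  b15=1 t=4,i=1
  .###.|.  b14=0 t=0,i=0
  .##.#|.  b13=0 t=1,i=5
  .##..|#  b12=1 t=0,i=9
  .#.##|.  b11=0 t=0,i=13
  .#.#.|#  b10=1 t=4,i=14
  .#..#|.  b9=0 t=0,i=6
  .#...|#  b8=1 t=1,i=13
  ..###|.  b7=0 t=1,i=16
  ..##.|#  b6=1 t=0,i=8
  ..#.#|#  b5=1 t=0,i=12
  ..#..|#  b4=1 t=0,i=5
  ...##|.  b3=0 t=1,i=15
  ...#.|#  b2=1 t=0,i=4
  ....#|#  b1=1 t=2,i=7
  .....|#  b0=1 t=3,i=0
  bits 01110100000110001001010101110111 = 1947768183

1947768183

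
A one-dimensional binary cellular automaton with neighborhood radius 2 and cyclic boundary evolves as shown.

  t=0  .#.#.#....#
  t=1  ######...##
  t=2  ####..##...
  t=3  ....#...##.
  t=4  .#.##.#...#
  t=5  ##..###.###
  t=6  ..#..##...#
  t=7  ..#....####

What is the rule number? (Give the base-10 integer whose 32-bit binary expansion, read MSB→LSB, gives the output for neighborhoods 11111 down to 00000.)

2805097525

  ##### -> #   bit 31 = 1  t=1,i=0
  ####. -> .   bit 30 = 0  t=1,i=4
  ###.# -> #   bit 29 = 1  t=5,i=6
  ###.. -> .   bit 28 = 0  t=1,i=5
  ##.## -> .   bit 27 = 0  t=5,i=7
  ##.#. -> #   bit 26 = 1  t=4,i=5
  ##..# -> #   bit 25 = 1  t=2,i=4
  ##... -> #   bit 24 = 1  t=1,i=6
  #.### -> .   bit 23 = 0  t=5,i=8
  #.##. -> .   bit 22 = 0  t=4,i=3
  #.#.# -> #   bit 21 = 1  t=0,i=1
  #.#.. -> #   bit 20 = 1  t=0,i=5
  #..## -> .   bit 19 = 0  t=2,i=5
  #..#. -> .   bit 18 = 0  t=6,i=1
  #...# -> #   bit 17 = 1  t=1,i=7
  #.... -> .   bit 16 = 0  t=0,i=7
  .#### -> .   bit 15 = 0  t=1,i=10
  .###. -> #   bit 14 = 1  t=5,i=5
  .##.# -> #   bit 13 = 1  t=4,i=4
  .##.. -> .   bit 12 = 0  t=2,i=7
  .#.## -> .   bit 11 = 0  t=4,i=2
  .#.#. -> #   bit 10 = 1  t=0,i=0
  .#..# -> .   bit 9 = 0  t=6,i=0
  .#... -> .   bit 8 = 0  t=0,i=6
  ..### -> .   bit 7 = 0  t=1,i=9
  ..##. -> .   bit 6 = 0  t=2,i=6
  ..#.# -> #   bit 5 = 1  t=0,i=10
  ..#.. -> #   bit 4 = 1  t=3,i=4
  ...## -> .   bit 3 = 0  t=1,i=8
  ...#. -> #   bit 2 = 1  t=0,i=9
  ....# -> .   bit 1 = 0  t=0,i=8
  ..... -> #   bit 0 = 1  t=3,i=1
  bits 10100111001100100110010000110101 = 2805097525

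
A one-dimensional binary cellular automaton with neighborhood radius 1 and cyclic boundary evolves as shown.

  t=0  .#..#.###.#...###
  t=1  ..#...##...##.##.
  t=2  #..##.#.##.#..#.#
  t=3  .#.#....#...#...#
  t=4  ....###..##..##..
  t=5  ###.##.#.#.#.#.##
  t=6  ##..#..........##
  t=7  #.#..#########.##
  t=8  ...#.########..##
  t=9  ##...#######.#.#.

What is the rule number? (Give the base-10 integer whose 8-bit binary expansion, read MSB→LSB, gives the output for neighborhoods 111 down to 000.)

153

  [7] ### => #  t=0,i=7
  [6] ##. => .  t=0,i=8
  [5] #.# => .  t=0,i=0
  [4] #.. => #  t=0,i=2
  [3] .## => #  t=0,i=6
  [2] .#. => .  t=0,i=1
  [1] ..# => .  t=0,i=3
  [0] ... => #  t=0,i=12
  bits 10011001 = 153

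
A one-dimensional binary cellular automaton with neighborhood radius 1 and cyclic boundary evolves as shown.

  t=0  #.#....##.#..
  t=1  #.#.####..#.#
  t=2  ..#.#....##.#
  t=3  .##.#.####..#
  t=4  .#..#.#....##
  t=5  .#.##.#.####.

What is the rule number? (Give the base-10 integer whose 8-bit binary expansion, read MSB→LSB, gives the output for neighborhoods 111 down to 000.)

  ###|.  b7=0 t=1,i=5
  ##.|.  b6=0 t=0,i=8
  #.#|.  b5=0 t=0,i=1
  #..|.  b4=0 t=0,i=3
  .##|#  b3=1 t=0,i=7
  .#.|#  b2=1 t=0,i=0
  ..#|#  b1=1 t=0,i=6
  ...|#  b0=1 t=0,i=4
  bits 00001111 = 15

15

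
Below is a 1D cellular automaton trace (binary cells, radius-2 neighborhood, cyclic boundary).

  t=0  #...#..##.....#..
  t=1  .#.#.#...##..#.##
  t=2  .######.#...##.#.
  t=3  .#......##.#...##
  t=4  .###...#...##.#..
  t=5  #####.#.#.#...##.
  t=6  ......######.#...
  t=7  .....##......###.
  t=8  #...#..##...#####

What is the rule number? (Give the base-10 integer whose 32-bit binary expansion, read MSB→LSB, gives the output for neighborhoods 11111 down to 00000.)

  #####|.  b31=0 t=2,i=3
  ####.|.  b30=0 t=2,i=5
  ###.#|.  b29=0 t=2,i=6
  ###..|#  b28=1 t=4,i=3
  ##.##|.  b27=0 t=5,i=16
  ##.#.|.  b26=0 t=1,i=0
  ##..#|.  b25=0 t=1,i=11
  ##...|#  b24=1 t=0,i=9
  #.###|.  b23=0 t=5,i=0
  #.##.|#  b22=1 t=1,i=15
  #.#.#|#  b21=1 t=1,i=1
  #.#..|#  b20=1 t=1,i=5
  #..##|.  b19=0 t=0,i=6
  #..#.|#  b18=1 t=0,i=16
  #...#|.  b17=0 t=0,i=2
  #....|#  b16=1 t=0,i=10
  .####|.  b15=0 t=2,i=2
  .###.|#  b14=1 t=4,i=2
  .##.#|.  b13=0 t=1,i=16
  .##..|.  b12=0 t=0,i=8
  .#.##|.  b11=0 t=1,i=14
  .#.#.|#  b10=1 t=1,i=2
  .#..#|#  b9=1 t=0,i=5
  .#...|#  b8=1 t=0,i=1
  ..###|#  b7=1 t=2,i=1
  ..##.|.  b6=0 t=0,i=7
  ..#.#|#  b5=1 t=1,i=13
  ..#..|.  b4=0 t=0,i=0
  ...##|#  b3=1 t=1,i=8
  ...#.|#  b2=1 t=0,i=3
  ....#|.  b1=0 t=0,i=12
  .....|.  b0=0 t=0,i=11
  bits 00010001011101010100011110101100 = 292898732

292898732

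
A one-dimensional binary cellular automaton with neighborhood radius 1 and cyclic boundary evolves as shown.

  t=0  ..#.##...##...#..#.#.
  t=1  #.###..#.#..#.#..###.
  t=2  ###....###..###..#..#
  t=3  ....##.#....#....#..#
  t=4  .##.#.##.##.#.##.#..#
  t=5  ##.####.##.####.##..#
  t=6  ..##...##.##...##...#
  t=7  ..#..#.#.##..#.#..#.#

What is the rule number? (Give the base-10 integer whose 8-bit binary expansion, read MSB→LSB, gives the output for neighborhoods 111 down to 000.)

  nb ###: next=.  (t=1,i=3, bit7=0)
  nb ##.: next=.  (t=0,i=5, bit6=0)
  nb #.#: next=#  (t=0,i=3, bit5=1)
  nb #..: next=.  (t=0,i=6, bit4=0)
  nb .##: next=#  (t=0,i=4, bit3=1)
  nb .#.: next=#  (t=0,i=2, bit2=1)
  nb ..#: next=.  (t=0,i=1, bit1=0)
  nb ...: next=#  (t=0,i=0, bit0=1)
  bits 00101101 = 45

45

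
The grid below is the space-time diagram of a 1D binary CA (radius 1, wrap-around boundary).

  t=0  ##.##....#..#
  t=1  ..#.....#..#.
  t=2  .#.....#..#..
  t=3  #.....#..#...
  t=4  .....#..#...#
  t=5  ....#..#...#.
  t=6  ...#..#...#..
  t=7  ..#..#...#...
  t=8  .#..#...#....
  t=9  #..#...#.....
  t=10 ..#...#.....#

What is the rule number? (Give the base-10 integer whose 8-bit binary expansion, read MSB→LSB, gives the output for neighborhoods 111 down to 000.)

34

  ###|.  b7=0 t=0,i=0
  ##.|.  b6=0 t=0,i=1
  #.#|#  b5=1 t=0,i=2
  #..|.  b4=0 t=0,i=5
  .##|.  b3=0 t=0,i=3
  .#.|.  b2=0 t=0,i=9
  ..#|#  b1=1 t=0,i=8
  ...|.  b0=0 t=0,i=6
  bits 00100010 = 34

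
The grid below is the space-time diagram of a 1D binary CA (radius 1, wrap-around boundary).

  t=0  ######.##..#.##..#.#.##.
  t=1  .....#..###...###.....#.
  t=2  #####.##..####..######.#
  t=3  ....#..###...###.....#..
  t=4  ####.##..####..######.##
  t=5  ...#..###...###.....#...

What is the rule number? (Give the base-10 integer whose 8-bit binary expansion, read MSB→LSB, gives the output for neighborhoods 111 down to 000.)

  ###|.  b7=0 t=0,i=1
  ##.|#  b6=1 t=0,i=5
  #.#|.  b5=0 t=0,i=6
  #..|#  b4=1 t=0,i=9
  .##|.  b3=0 t=0,i=0
  .#.|.  b2=0 t=0,i=11
  ..#|#  b1=1 t=0,i=10
  ...|#  b0=1 t=1,i=0
  bits 01010011 = 83

83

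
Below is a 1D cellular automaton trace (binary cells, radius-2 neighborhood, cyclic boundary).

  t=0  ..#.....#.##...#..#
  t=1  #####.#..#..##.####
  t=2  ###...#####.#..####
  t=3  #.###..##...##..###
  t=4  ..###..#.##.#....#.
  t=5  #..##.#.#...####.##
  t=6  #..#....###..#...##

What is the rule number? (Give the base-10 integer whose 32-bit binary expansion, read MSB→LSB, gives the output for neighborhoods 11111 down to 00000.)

2442644306

  nb #####: next=#  (t=1,i=0, bit31=1)
  nb ####.: next=.  (t=1,i=3, bit30=0)
  nb ###.#: next=.  (t=1,i=4, bit29=0)
  nb ###..: next=#  (t=2,i=2, bit28=1)
  nb ##.##: next=.  (t=1,i=14, bit27=0)
  nb ##.#.: next=.  (t=1,i=5, bit26=0)
  nb ##..#: next=.  (t=3,i=5, bit25=0)
  nb ##...: next=#  (t=0,i=12, bit24=1)
  nb #.###: next=#  (t=1,i=15, bit23=1)
  nb #.##.: next=.  (t=0,i=10, bit22=0)
  nb #.#.#: next=.  (t=5,i=6, bit21=0)
  nb #.#..: next=#  (t=1,i=6, bit20=1)
  nb #..##: next=.  (t=1,i=11, bit19=0)
  nb #..#.: next=#  (t=0,i=1, bit18=1)
  nb #...#: next=#  (t=0,i=13, bit17=1)
  nb #....: next=#  (t=0,i=4, bit16=1)
  nb .####: next=#  (t=1,i=16, bit15=1)
  nb .###.: next=#  (t=3,i=3, bit14=1)
  nb .##.#: next=.  (t=1,i=13, bit13=0)
  nb .##..: next=.  (t=0,i=11, bit12=0)
  nb .#.##: next=#  (t=0,i=9, bit11=1)
  nb .#.#.: next=.  (t=5,i=7, bit10=0)
  nb .#..#: next=#  (t=0,i=0, bit9=1)
  nb .#...: next=#  (t=0,i=3, bit8=1)
  nb ..###: next=.  (t=2,i=6, bit7=0)
  nb ..##.: next=#  (t=1,i=12, bit6=1)
  nb ..#.#: next=.  (t=0,i=8, bit5=0)
  nb ..#..: next=#  (t=0,i=2, bit4=1)
  nb ...##: next=.  (t=2,i=5, bit3=0)
  nb ...#.: next=.  (t=0,i=7, bit2=0)
  nb ....#: next=#  (t=0,i=6, bit1=1)
  nb .....: next=.  (t=0,i=5, bit0=0)
  bits 10010001100101111100101101010010 = 2442644306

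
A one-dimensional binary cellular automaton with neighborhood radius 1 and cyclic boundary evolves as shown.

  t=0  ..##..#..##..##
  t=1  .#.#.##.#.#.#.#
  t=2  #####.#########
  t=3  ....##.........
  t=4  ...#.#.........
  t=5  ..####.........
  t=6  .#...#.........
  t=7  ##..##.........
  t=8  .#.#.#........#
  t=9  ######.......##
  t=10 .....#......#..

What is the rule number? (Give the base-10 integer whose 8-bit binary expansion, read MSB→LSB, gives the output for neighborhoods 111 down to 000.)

102

  [7] ### => .  t=2,i=0
  [6] ##. => #  t=0,i=3
  [5] #.# => #  t=1,i=0
  [4] #.. => .  t=0,i=0
  [3] .## => .  t=0,i=2
  [2] .#. => #  t=0,i=6
  [1] ..# => #  t=0,i=1
  [0] ... => .  t=3,i=0
  bits 01100110 = 102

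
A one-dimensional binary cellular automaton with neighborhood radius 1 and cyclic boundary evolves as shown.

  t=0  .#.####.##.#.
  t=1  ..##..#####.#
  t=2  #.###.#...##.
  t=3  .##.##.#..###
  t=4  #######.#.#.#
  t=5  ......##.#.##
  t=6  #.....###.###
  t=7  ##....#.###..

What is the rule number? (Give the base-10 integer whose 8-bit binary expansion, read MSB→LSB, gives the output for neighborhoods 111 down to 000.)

120

  ### -> .   bit 7 = 0  t=0,i=4
  ##. -> #   bit 6 = 1  t=0,i=6
  #.# -> #   bit 5 = 1  t=0,i=2
  #.. -> #   bit 4 = 1  t=0,i=12
  .## -> #   bit 3 = 1  t=0,i=3
  .#. -> .   bit 2 = 0  t=0,i=1
  ..# -> .   bit 1 = 0  t=0,i=0
  ... -> .   bit 0 = 0  t=2,i=8
  bits 01111000 = 120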